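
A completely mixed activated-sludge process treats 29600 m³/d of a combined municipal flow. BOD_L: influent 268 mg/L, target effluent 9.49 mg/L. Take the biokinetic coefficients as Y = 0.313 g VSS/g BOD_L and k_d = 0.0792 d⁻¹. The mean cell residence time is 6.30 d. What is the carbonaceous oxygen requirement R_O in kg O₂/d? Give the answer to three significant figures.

R_O ≈ 5380 kg O₂/d

Correct the yield for decay: Y_obs = Y/(1 + k_d θ_c) = 0.313 / (1 + 0.0792 × 6.30) = 0.313 / 1.499 = 0.2088.
Substrate removed = Q·(S₀ − S) = 29600 m³/d × (268 − 9.49) g/m³ = 7.65×10^6 g/d = 7652 kg/d.
P_X = Y_obs·Q·(S₀ − S) = 0.2088 × 7652 = 1598 kg VSS/d.
R_O = Q·ΔS − 1.42 P_X = 7652 − 2269 = 5383 kg O₂/d.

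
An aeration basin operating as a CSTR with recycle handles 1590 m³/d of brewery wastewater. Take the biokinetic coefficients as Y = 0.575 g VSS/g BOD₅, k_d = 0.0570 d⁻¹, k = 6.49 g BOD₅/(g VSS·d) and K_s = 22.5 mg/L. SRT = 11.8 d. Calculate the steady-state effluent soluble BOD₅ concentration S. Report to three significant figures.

S ≈ 0.888 mg/L

For a completely mixed reactor with recycle the Lawrence–McCarty relation gives S = K_s·(1 + k_d·θ_c) / [θ_c·(Y·k − k_d) − 1] = 22.5 × (1 + 0.0570 × 11.8) / [11.8 × (0.575 × 6.49 − 0.0570) − 1] = 37.63 / 42.36 = 0.8884 mg/L.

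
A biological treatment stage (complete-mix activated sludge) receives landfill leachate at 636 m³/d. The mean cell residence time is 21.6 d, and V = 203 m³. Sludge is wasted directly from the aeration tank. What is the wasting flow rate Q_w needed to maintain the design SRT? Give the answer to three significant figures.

Q_w ≈ 9.40 m³/d

With mixed-liquor wasting, θ_c = V/Q_w, so Q_w = V/θ_c = 203.0/21.6 = 9.398 m³/d.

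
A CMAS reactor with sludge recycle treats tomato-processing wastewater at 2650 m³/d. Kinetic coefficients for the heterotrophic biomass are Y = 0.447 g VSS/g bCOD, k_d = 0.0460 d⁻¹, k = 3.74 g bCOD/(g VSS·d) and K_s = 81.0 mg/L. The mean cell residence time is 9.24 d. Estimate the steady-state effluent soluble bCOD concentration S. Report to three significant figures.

For a completely mixed reactor with recycle the Lawrence–McCarty relation gives S = K_s·(1 + k_d·θ_c) / [θ_c·(Y·k − k_d) − 1] = 81.0 × (1 + 0.0460 × 9.24) / [9.24 × (0.447 × 3.74 − 0.0460) − 1] = 115.4 / 14.02 = 8.232 mg/L.

S ≈ 8.23 mg/L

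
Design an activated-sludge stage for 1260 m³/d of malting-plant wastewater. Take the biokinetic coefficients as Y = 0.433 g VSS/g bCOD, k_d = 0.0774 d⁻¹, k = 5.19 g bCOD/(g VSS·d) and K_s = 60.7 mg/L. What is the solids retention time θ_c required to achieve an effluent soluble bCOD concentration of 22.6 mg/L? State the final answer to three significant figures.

At the target effluent, Y k S/(K_s+S) = 0.433×5.19×22.6/83.30 = 0.6097 d⁻¹.
1/θ_c = 0.6097 − 0.0774 = 0.5323 d⁻¹, so θ_c = 1.879 d.

θ_c ≈ 1.88 d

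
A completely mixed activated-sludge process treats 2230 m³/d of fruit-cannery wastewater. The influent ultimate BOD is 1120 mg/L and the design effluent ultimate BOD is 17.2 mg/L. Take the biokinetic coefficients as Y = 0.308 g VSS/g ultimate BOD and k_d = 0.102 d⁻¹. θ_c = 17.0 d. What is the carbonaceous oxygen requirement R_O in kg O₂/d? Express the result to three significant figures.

The observed yield is Y_obs = Y/(1 + k_d·θ_c) = 0.308 / (1 + 0.102 × 17.0) = 0.308 / 2.734 = 0.1127 g VSS per g ultimate BOD removed.
Mass of ultimate BOD removed per day: Q(S₀ − S) = 2230 × 1103 g/m³ = 2459 kg/d.
P_X = Y_obs·Q·(S₀ − S) = 0.1127 × 2459 = 277.0 kg VSS/d.
Carbonaceous O₂ demand = substrate oxidised − cell-mass equivalent = 2459 − 1.42 × 277.0 = 2066 kg O₂/d.

R_O ≈ 2070 kg O₂/d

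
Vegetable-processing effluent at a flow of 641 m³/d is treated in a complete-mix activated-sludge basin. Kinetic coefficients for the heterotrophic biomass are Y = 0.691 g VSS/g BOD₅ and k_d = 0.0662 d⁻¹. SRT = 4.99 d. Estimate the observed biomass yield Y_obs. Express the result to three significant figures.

Observed yield with endogenous decay: Y_obs = Y / (1 + k_d·θ_c) = 0.691 / (1 + 0.0662 × 4.99) = 0.691 / 1.330 = 0.5194 g VSS/g BOD₅.

Y_obs ≈ 0.519 g VSS/g BOD₅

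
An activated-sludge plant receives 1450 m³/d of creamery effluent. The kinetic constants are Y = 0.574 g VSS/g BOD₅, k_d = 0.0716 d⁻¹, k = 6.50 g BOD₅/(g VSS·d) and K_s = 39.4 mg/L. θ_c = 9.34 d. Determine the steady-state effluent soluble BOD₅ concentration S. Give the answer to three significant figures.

For a completely mixed reactor with recycle the Lawrence–McCarty relation gives S = K_s·(1 + k_d·θ_c) / [θ_c·(Y·k − k_d) − 1] = 39.4 × (1 + 0.0716 × 9.34) / [9.34 × (0.574 × 6.50 − 0.0716) − 1] = 65.75 / 33.18 = 1.982 mg/L.

S ≈ 1.98 mg/L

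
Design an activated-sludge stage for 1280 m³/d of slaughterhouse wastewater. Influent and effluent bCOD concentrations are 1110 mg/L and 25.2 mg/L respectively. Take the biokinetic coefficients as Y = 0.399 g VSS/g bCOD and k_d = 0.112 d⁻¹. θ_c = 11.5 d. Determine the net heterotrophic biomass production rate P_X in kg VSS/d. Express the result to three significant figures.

P_X ≈ 242 kg VSS/d

Observed yield with endogenous decay: Y_obs = Y / (1 + k_d·θ_c) = 0.399 / (1 + 0.112 × 11.5) = 0.399 / 2.288 = 0.1744 g VSS/g bCOD.
Substrate removed = Q·(S₀ − S) = 1280 m³/d × (1110 − 25.2) g/m³ = 1.39×10^6 g/d = 1389 kg/d.
Net biomass production P_X = Y_obs × Q·(S₀ − S) = 0.1744 × 1389 = 242.1 kg VSS/d.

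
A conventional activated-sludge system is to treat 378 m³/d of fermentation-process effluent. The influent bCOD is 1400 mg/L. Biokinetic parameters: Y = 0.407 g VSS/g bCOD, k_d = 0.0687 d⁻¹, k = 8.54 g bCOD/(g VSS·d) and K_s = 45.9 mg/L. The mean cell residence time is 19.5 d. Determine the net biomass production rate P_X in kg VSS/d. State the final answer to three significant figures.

P_X ≈ 92.0 kg VSS/d

For a completely mixed reactor with recycle the Lawrence–McCarty relation gives S = K_s·(1 + k_d·θ_c) / [θ_c·(Y·k − k_d) − 1] = 45.9 × (1 + 0.0687 × 19.5) / [19.5 × (0.407 × 8.54 − 0.0687) − 1] = 107.4 / 65.44 = 1.641 mg/L.
The observed yield is Y_obs = Y/(1 + k_d·θ_c) = 0.407 / (1 + 0.0687 × 19.5) = 0.407 / 2.340 = 0.1740 g VSS per g bCOD removed.
ΔS = 1400 − 1.64 = 1398 mg/L, so the substrate removal rate is 378 × 1398/1000 = 528.6 kg bCOD/d.
So the net sludge growth is P_X = 0.1740 × 528.6 = 91.95 kg VSS/d.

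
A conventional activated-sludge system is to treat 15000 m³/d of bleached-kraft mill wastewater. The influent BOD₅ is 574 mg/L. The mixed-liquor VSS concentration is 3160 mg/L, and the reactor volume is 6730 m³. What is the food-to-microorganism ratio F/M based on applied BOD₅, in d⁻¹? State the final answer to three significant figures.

F/M ≈ 0.405 d⁻¹

Food-to-microorganism ratio F/M = Q S₀ / (V X) = 15000 × 574 / (6730 × 3160) = 0.4049 d⁻¹.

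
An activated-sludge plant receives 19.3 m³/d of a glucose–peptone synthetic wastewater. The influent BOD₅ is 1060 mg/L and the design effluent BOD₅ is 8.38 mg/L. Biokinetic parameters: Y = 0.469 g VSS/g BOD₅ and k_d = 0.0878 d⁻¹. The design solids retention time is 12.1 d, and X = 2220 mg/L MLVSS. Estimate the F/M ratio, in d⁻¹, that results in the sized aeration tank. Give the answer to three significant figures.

Rearranging the biomass balance for a CMAS with decay, V = Y·Q·ΔS·θ_c / [X·(1+k_d θ_c)] = 0.469 × 19.3 × (1060 − 8.38) × 12.1 / [2220 × (1 + 0.0878 × 12.1)] = 1.15×10^5 / 4578 = 25.16 m³.
Food-to-microorganism ratio F/M = Q S₀ / (V X) = 19.3 × 1060 / (25.16 × 2220) = 0.3663 d⁻¹.

F/M ≈ 0.366 d⁻¹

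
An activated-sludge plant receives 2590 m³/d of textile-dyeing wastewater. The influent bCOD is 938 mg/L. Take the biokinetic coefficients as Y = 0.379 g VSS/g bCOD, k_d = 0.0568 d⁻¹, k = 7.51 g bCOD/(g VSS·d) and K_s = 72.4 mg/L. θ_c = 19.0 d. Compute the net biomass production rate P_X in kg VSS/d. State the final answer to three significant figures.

P_X ≈ 441 kg VSS/d

For a completely mixed reactor with recycle the Lawrence–McCarty relation gives S = K_s·(1 + k_d·θ_c) / [θ_c·(Y·k − k_d) − 1] = 72.4 × (1 + 0.0568 × 19.0) / [19.0 × (0.379 × 7.51 − 0.0568) − 1] = 150.5 / 52.00 = 2.895 mg/L.
Correct the yield for decay: Y_obs = Y/(1 + k_d θ_c) = 0.379 / (1 + 0.0568 × 19.0) = 0.379 / 2.079 = 0.1823.
Mass of bCOD removed per day: Q(S₀ − S) = 2590 × 935.1 g/m³ = 2422 kg/d.
Net biomass production P_X = Y_obs × Q·(S₀ − S) = 0.1823 × 2422 = 441.5 kg VSS/d.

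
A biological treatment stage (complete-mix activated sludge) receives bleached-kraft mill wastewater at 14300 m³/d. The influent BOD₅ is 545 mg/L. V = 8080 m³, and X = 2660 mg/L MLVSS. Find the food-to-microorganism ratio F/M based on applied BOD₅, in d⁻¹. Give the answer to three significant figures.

F/M ≈ 0.363 d⁻¹

F/M = applied load / biomass = Q·S₀/(V·X) = 14300 × 545 / (8080 × 2660) = 0.3626 d⁻¹.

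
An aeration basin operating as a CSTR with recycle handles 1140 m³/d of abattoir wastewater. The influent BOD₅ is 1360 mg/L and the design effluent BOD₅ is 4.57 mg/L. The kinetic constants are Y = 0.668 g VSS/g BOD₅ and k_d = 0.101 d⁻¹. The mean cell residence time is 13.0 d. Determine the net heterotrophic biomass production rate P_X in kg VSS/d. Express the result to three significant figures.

P_X ≈ 446 kg VSS/d

The observed yield is Y_obs = Y/(1 + k_d·θ_c) = 0.668 / (1 + 0.101 × 13.0) = 0.668 / 2.313 = 0.2888 g VSS per g BOD₅ removed.
Mass of BOD₅ removed per day: Q(S₀ − S) = 1140 × 1355 g/m³ = 1545 kg/d.
Net biomass production P_X = Y_obs × Q·(S₀ − S) = 0.2888 × 1545 = 446.3 kg VSS/d.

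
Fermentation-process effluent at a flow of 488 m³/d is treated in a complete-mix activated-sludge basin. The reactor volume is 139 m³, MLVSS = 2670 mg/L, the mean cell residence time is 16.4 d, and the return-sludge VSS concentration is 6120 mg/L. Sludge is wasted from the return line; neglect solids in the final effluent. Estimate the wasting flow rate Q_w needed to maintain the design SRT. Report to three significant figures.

θ_c = V·X/(Q_w·X_r) when wasting from the recycle, so Q_w = V·X/(θ_c·X_r) = 139.0 × 2670 / (16.4 × 6120) = 3.698 m³/d.

Q_w ≈ 3.70 m³/d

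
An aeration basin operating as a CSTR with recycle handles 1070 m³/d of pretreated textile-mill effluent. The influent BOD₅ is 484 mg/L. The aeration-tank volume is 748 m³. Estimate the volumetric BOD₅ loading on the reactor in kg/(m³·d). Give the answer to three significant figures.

L_v = Q S₀ / V = 1070 × 484 × 10⁻³ / 748.0 = 0.6924 kg/(m³·d).

L_v ≈ 0.692 kg BOD₅/(m³·d)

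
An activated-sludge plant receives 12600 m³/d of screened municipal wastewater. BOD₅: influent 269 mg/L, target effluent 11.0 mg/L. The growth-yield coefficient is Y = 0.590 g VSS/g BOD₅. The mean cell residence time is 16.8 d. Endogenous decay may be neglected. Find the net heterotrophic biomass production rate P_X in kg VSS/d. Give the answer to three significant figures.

No decay correction is needed, so Y_obs = Y = 0.590.
Substrate removed = Q·(S₀ − S) = 12600 m³/d × (269 − 11.0) g/m³ = 3.25×10^6 g/d = 3251 kg/d.
P_X = Y_obs · Q(S₀ − S) = 0.5900 × 3251 = 1918 kg VSS/d.

P_X ≈ 1920 kg VSS/d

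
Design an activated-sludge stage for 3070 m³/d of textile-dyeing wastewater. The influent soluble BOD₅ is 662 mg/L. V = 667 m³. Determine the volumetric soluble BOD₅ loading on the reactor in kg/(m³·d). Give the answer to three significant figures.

L_v ≈ 3.05 kg soluble BOD₅/(m³·d)

L_v = Q S₀ / V = 3070 × 662 × 10⁻³ / 667.0 = 3.047 kg/(m³·d).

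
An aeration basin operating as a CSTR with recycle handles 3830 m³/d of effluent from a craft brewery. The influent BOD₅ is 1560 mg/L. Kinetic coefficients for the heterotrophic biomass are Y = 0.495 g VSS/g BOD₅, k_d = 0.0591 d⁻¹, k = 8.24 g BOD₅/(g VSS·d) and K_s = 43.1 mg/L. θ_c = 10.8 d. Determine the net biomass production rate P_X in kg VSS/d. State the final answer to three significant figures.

For a completely mixed reactor with recycle the Lawrence–McCarty relation gives S = K_s·(1 + k_d·θ_c) / [θ_c·(Y·k − k_d) − 1] = 43.1 × (1 + 0.0591 × 10.8) / [10.8 × (0.495 × 8.24 − 0.0591) − 1] = 70.61 / 42.41 = 1.665 mg/L.
Y_obs = Y / (1 + k_d θ_c) = 0.495 / (1 + 0.0591 × 10.8) = 0.495 / 1.638 = 0.3021.
ΔS = 1560 − 1.66 = 1558 mg/L, so the substrate removal rate is 3830 × 1558/1000 = 5968 kg BOD₅/d.
So the net sludge growth is P_X = 0.3021 × 5968 = 1803 kg VSS/d.

P_X ≈ 1800 kg VSS/d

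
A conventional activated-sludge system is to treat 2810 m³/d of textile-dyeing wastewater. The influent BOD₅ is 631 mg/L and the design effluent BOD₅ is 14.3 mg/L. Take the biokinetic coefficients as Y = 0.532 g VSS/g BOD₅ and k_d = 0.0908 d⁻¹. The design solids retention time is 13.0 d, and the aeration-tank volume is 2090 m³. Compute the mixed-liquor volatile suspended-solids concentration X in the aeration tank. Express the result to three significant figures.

X ≈ 2630 mg/L

Solving the biomass balance for X: X = Y Q (S₀−S) θ_c / [V (1+k_d θ_c)] = 0.532 × 2810 × (631 − 14.3) × 13.0 / [2090 × (1 + 0.0908 × 13.0)] = 2630 mg/L.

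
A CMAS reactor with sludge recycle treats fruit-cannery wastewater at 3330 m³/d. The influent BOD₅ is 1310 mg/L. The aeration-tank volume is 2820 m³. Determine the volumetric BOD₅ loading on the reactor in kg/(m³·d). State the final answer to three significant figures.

Applied BOD₅ load per unit volume = Q·S₀/V = (3330 × 1310/1000)/2820 = 1.547 kg BOD₅·m⁻³·d⁻¹.

L_v ≈ 1.55 kg BOD₅/(m³·d)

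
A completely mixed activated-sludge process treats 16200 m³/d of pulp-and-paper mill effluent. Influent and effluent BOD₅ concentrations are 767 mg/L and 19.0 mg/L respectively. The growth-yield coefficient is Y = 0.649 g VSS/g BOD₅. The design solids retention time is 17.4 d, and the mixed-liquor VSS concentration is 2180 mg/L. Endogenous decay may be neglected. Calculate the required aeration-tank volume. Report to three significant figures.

V ≈ 62800 m³

With k_d = 0 the design equation reduces to V = Y Q (S₀−S) θ_c / X = 0.649 × 16200 × (767 − 19.0) × 17.4 / 2180 = 62770 m³.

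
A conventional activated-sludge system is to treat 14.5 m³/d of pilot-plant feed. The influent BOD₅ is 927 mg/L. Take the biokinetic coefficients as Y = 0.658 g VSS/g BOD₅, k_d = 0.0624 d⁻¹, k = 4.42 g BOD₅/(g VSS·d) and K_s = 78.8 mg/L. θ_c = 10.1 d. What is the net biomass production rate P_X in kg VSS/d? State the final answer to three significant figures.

Effluent substrate depends only on kinetics and SRT: S = K_s(1 + k_d θ_c) / [θ_c(Yk − k_d) − 1] = 78.8 × (1 + 0.0624 × 10.1) / [10.1 × (0.658 × 4.42 − 0.0624) − 1] = 128.5 / 27.74 = 4.630 mg/L.
Correct the yield for decay: Y_obs = Y/(1 + k_d θ_c) = 0.658 / (1 + 0.0624 × 10.1) = 0.658 / 1.630 = 0.4036.
Q·(S₀ − S) = 14.5 × (927 − 4.63) × 10⁻³ = 13.37 kg/d removed.
So the net sludge growth is P_X = 0.4036 × 13.37 = 5.398 kg VSS/d.

P_X ≈ 5.40 kg VSS/d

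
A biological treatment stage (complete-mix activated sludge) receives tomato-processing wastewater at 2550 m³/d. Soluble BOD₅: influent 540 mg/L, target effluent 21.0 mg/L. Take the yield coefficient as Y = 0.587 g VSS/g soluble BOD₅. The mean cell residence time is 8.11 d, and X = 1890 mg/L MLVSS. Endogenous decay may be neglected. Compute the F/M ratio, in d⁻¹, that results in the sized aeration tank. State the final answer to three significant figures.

Biomass mass balance (decay neglected): V·X = Y·Q·(S₀ − S)·θ_c, so V = 0.587 × 2550 × (540 − 21.0) × 8.11 / 1890 = 3334 m³.
Food-to-microorganism ratio F/M = Q S₀ / (V X) = 2550 × 540 / (3334 × 1890) = 0.2186 d⁻¹.

F/M ≈ 0.219 d⁻¹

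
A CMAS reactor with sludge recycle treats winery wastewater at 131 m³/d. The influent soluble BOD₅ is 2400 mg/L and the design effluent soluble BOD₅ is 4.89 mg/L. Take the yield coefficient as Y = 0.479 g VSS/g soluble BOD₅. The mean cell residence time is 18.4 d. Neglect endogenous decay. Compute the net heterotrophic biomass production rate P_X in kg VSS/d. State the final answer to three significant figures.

With endogenous decay neglected, the observed yield equals the true yield: Y_obs = Y = 0.479 g VSS/g soluble BOD₅.
Q·(S₀ − S) = 131 × (2400 − 4.89) × 10⁻³ = 313.8 kg/d removed.
So the net sludge growth is P_X = 0.4790 × 313.8 = 150.3 kg VSS/d.

P_X ≈ 150 kg VSS/d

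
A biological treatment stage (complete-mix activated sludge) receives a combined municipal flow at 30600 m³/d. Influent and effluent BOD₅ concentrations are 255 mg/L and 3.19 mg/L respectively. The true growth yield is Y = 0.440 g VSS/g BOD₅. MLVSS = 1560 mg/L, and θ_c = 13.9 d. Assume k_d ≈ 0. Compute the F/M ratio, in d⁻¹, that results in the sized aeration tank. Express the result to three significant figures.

F/M ≈ 0.166 d⁻¹

With k_d = 0 the design equation reduces to V = Y Q (S₀−S) θ_c / X = 0.440 × 30600 × (255 − 3.19) × 13.9 / 1560 = 30209 m³.
F/M = Q·S₀ / (V·X) = 30600 × 255 / (30209 × 1560) = 0.1656 g BOD₅·(g VSS·d)⁻¹.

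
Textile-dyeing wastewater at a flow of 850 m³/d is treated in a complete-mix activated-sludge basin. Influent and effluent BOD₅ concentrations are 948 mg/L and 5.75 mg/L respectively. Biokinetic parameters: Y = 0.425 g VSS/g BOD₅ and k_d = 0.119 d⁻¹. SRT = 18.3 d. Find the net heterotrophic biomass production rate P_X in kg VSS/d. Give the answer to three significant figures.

P_X ≈ 107 kg VSS/d

The observed yield is Y_obs = Y/(1 + k_d·θ_c) = 0.425 / (1 + 0.119 × 18.3) = 0.425 / 3.178 = 0.1337 g VSS per g BOD₅ removed.
Q·(S₀ − S) = 850 × (948 − 5.75) × 10⁻³ = 800.9 kg/d removed.
Biomass produced: P_X = Y_obs·Q·ΔS = 0.1337 × 800.9 ≈ 107.1 kg VSS/d.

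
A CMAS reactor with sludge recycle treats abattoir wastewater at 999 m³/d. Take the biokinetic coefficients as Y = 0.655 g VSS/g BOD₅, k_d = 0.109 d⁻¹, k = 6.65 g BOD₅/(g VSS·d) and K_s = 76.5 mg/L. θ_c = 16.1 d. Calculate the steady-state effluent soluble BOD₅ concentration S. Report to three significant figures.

For a completely mixed reactor with recycle the Lawrence–McCarty relation gives S = K_s·(1 + k_d·θ_c) / [θ_c·(Y·k − k_d) − 1] = 76.5 × (1 + 0.109 × 16.1) / [16.1 × (0.655 × 6.65 − 0.109) − 1] = 210.7 / 67.37 = 3.128 mg/L.

S ≈ 3.13 mg/L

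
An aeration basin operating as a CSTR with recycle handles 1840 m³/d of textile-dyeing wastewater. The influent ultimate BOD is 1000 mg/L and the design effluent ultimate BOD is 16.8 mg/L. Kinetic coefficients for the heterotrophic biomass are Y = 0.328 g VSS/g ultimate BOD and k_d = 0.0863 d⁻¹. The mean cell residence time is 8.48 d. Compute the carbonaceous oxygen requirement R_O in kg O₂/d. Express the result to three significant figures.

Correct the yield for decay: Y_obs = Y/(1 + k_d θ_c) = 0.328 / (1 + 0.0863 × 8.48) = 0.328 / 1.732 = 0.1894.
Mass of ultimate BOD removed per day: Q(S₀ − S) = 1840 × 983.2 g/m³ = 1809 kg/d.
Biomass synthesised: P_X = Y_obs × 1809 = 342.6 kg VSS/d.
R_O = Q·(S₀ − S) − 1.42·P_X = 1809 − 1.42 × 342.6 = 1323 kg O₂/d.

R_O ≈ 1320 kg O₂/d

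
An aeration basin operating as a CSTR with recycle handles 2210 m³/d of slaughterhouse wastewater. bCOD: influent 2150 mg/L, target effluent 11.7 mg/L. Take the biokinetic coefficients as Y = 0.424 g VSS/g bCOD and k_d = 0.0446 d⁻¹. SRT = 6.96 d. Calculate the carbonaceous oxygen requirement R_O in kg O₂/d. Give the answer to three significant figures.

R_O ≈ 2550 kg O₂/d

Correct the yield for decay: Y_obs = Y/(1 + k_d θ_c) = 0.424 / (1 + 0.0446 × 6.96) = 0.424 / 1.310 = 0.3236.
Mass of bCOD removed per day: Q(S₀ − S) = 2210 × 2138 g/m³ = 4726 kg/d.
P_X = Y_obs·Q·(S₀ − S) = 0.3236 × 4726 = 1529 kg VSS/d.
Carbonaceous O₂ demand = substrate oxidised − cell-mass equivalent = 4726 − 1.42 × 1529 = 2554 kg O₂/d.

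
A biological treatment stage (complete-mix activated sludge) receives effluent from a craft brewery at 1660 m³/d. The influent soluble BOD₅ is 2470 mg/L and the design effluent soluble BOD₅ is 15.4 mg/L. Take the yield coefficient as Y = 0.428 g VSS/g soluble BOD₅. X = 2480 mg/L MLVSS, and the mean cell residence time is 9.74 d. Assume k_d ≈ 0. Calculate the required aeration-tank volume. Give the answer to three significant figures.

V ≈ 6850 m³

Biomass mass balance (decay neglected): V·X = Y·Q·(S₀ − S)·θ_c, so V = 0.428 × 1660 × (2470 − 15.4) × 9.74 / 2480 = 6849 m³.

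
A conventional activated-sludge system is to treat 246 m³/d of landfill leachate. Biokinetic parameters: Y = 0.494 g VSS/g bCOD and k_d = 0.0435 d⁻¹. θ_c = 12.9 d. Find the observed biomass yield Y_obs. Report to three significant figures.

Y_obs ≈ 0.316 g VSS/g bCOD

The observed yield is Y_obs = Y/(1 + k_d·θ_c) = 0.494 / (1 + 0.0435 × 12.9) = 0.494 / 1.561 = 0.3164 g VSS per g bCOD removed.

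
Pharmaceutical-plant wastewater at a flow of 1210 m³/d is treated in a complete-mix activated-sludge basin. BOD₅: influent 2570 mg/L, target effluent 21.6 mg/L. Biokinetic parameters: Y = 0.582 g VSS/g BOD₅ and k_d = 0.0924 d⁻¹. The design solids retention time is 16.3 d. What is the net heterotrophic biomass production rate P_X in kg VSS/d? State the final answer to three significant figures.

P_X ≈ 716 kg VSS/d

Observed yield with endogenous decay: Y_obs = Y / (1 + k_d·θ_c) = 0.582 / (1 + 0.0924 × 16.3) = 0.582 / 2.506 = 0.2322 g VSS/g BOD₅.
Mass of BOD₅ removed per day: Q(S₀ − S) = 1210 × 2548 g/m³ = 3084 kg/d.
So the net sludge growth is P_X = 0.2322 × 3084 = 716.1 kg VSS/d.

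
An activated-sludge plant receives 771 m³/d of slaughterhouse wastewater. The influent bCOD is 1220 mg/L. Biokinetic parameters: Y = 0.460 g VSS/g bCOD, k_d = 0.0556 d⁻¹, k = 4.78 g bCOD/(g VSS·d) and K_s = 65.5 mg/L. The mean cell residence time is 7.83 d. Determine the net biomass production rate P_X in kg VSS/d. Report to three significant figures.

From the Monod/SRT balance for a CMAS, S = K_s·(1+k_d θ_c)/[θ_c·(Y k − k_d) − 1] = 65.5 × (1 + 0.0556 × 7.83) / [7.83 × (0.460 × 4.78 − 0.0556) − 1] = 94.02 / 15.78 = 5.957 mg/L.
Observed yield with endogenous decay: Y_obs = Y / (1 + k_d·θ_c) = 0.460 / (1 + 0.0556 × 7.83) = 0.460 / 1.435 = 0.3205 g VSS/g bCOD.
ΔS = 1220 − 5.96 = 1214 mg/L, so the substrate removal rate is 771 × 1214/1000 = 936.0 kg bCOD/d.
P_X = Y_obs · Q(S₀ − S) = 0.3205 × 936.0 = 300.0 kg VSS/d.

P_X ≈ 300 kg VSS/d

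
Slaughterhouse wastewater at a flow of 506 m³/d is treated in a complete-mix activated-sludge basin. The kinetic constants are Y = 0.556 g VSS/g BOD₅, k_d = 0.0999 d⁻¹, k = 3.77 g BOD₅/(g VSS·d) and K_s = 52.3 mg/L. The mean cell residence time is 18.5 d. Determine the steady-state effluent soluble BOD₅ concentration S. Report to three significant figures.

S ≈ 4.15 mg/L

Effluent substrate depends only on kinetics and SRT: S = K_s(1 + k_d θ_c) / [θ_c(Yk − k_d) − 1] = 52.3 × (1 + 0.0999 × 18.5) / [18.5 × (0.556 × 3.77 − 0.0999) − 1] = 149.0 / 35.93 = 4.146 mg/L.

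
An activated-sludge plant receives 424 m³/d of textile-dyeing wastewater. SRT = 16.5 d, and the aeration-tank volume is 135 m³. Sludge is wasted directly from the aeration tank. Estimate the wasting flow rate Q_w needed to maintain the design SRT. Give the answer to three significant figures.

Q_w ≈ 8.18 m³/d

Wasting from the aeration tank: Q_w = V / θ_c = 135.0 / 16.5 = 8.182 m³/d.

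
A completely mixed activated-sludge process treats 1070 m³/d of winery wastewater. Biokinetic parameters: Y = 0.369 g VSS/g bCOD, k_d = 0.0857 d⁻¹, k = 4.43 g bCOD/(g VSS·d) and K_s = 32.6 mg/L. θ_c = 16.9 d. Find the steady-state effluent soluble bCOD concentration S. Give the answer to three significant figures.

Effluent substrate depends only on kinetics and SRT: S = K_s(1 + k_d θ_c) / [θ_c(Yk − k_d) − 1] = 32.6 × (1 + 0.0857 × 16.9) / [16.9 × (0.369 × 4.43 − 0.0857) − 1] = 79.82 / 25.18 = 3.170 mg/L.

S ≈ 3.17 mg/L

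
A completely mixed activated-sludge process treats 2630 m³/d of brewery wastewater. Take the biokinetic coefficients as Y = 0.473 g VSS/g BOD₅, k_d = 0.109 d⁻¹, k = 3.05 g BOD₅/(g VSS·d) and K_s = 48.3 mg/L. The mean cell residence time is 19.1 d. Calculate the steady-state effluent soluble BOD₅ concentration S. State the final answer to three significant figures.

S ≈ 6.08 mg/L

For a completely mixed reactor with recycle the Lawrence–McCarty relation gives S = K_s·(1 + k_d·θ_c) / [θ_c·(Y·k − k_d) − 1] = 48.3 × (1 + 0.109 × 19.1) / [19.1 × (0.473 × 3.05 − 0.109) − 1] = 148.9 / 24.47 = 6.083 mg/L.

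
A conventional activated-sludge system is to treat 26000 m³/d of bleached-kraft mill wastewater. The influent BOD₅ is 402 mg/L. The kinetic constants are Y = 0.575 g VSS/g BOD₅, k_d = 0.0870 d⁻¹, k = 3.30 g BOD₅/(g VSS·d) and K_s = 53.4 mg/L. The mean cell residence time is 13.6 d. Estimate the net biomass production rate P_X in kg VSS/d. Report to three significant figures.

P_X ≈ 2720 kg VSS/d

Effluent substrate depends only on kinetics and SRT: S = K_s(1 + k_d θ_c) / [θ_c(Yk − k_d) − 1] = 53.4 × (1 + 0.0870 × 13.6) / [13.6 × (0.575 × 3.30 − 0.0870) − 1] = 116.6 / 23.62 = 4.935 mg/L.
The observed yield is Y_obs = Y/(1 + k_d·θ_c) = 0.575 / (1 + 0.0870 × 13.6) = 0.575 / 2.183 = 0.2634 g VSS per g BOD₅ removed.
Substrate removed = Q·(S₀ − S) = 26000 m³/d × (402 − 4.94) g/m³ = 1.03×10^7 g/d = 10324 kg/d.
Net biomass production P_X = Y_obs × Q·(S₀ − S) = 0.2634 × 10324 = 2719 kg VSS/d.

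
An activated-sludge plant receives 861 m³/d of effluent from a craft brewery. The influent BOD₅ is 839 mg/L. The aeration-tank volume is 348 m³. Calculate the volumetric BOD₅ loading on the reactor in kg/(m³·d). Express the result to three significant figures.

L_v ≈ 2.08 kg BOD₅/(m³·d)

Volumetric loading L_v = Q·S₀ / V = 861 × 839 g/m³ / 348.0 m³ = 2076 g/(m³·d) = 2.076 kg BOD₅/(m³·d).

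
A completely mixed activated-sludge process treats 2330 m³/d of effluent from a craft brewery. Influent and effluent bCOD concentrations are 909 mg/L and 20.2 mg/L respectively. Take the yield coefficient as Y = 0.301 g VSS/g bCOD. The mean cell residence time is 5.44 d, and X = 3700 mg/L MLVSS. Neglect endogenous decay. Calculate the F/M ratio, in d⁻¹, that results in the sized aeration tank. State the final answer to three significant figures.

F/M ≈ 0.625 d⁻¹

Biomass mass balance (decay neglected): V·X = Y·Q·(S₀ − S)·θ_c, so V = 0.301 × 2330 × (909 − 20.2) × 5.44 / 3700 = 916.5 m³.
Food-to-microorganism ratio F/M = Q S₀ / (V X) = 2330 × 909 / (916.5 × 3700) = 0.6246 d⁻¹.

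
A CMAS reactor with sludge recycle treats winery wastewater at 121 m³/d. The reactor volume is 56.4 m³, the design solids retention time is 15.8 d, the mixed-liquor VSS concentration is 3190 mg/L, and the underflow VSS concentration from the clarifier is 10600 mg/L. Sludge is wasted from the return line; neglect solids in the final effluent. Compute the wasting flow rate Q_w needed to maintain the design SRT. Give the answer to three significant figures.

Q_w ≈ 1.07 m³/d

Q_w = (V·X)/(θ_c X_r) = 56.40 × 3190 / (15.8 × 10600) = 1.074 m³/d.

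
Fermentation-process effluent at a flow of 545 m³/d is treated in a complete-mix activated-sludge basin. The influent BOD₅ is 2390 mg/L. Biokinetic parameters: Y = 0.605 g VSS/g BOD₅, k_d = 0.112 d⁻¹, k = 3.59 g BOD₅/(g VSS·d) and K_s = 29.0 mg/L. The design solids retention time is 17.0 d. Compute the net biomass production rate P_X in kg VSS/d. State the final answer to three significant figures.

From the Monod/SRT balance for a CMAS, S = K_s·(1+k_d θ_c)/[θ_c·(Y k − k_d) − 1] = 29.0 × (1 + 0.112 × 17.0) / [17.0 × (0.605 × 3.59 − 0.112) − 1] = 84.22 / 34.02 = 2.476 mg/L.
Y_obs = Y / (1 + k_d θ_c) = 0.605 / (1 + 0.112 × 17.0) = 0.605 / 2.904 = 0.2083.
Substrate removed = Q·(S₀ − S) = 545 m³/d × (2390 − 2.48) g/m³ = 1.3×10^6 g/d = 1301 kg/d.
So the net sludge growth is P_X = 0.2083 × 1301 = 271.1 kg VSS/d.

P_X ≈ 271 kg VSS/d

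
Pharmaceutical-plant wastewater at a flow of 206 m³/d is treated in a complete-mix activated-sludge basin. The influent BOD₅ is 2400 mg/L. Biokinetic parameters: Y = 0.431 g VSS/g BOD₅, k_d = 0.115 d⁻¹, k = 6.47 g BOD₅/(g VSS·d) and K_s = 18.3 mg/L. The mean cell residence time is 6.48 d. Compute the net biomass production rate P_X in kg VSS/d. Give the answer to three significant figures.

Effluent substrate depends only on kinetics and SRT: S = K_s(1 + k_d θ_c) / [θ_c(Yk − k_d) − 1] = 18.3 × (1 + 0.115 × 6.48) / [6.48 × (0.431 × 6.47 − 0.115) − 1] = 31.94 / 16.32 = 1.956 mg/L.
The observed yield is Y_obs = Y/(1 + k_d·θ_c) = 0.431 / (1 + 0.115 × 6.48) = 0.431 / 1.745 = 0.2470 g VSS per g BOD₅ removed.
Q·(S₀ − S) = 206 × (2400 − 1.96) × 10⁻³ = 494.0 kg/d removed.
Biomass produced: P_X = Y_obs·Q·ΔS = 0.2470 × 494.0 ≈ 122.0 kg VSS/d.

P_X ≈ 122 kg VSS/d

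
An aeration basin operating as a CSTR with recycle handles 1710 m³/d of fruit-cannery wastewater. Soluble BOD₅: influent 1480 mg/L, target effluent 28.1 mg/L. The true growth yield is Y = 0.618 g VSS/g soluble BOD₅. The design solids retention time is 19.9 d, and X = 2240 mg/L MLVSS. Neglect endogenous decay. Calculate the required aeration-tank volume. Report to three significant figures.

V ≈ 13600 m³

With k_d = 0 the design equation reduces to V = Y Q (S₀−S) θ_c / X = 0.618 × 1710 × (1480 − 28.1) × 19.9 / 2240 = 13631 m³.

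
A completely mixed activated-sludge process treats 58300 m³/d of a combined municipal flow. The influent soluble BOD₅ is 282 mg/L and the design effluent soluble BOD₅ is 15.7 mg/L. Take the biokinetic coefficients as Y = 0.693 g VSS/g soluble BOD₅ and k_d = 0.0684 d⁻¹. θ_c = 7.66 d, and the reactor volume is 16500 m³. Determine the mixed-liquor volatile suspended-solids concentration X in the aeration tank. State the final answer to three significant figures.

From V·X·(1 + k_d·θ_c) = Y·Q·(S₀ − S)·θ_c: X = 0.693 × 58300 × (282 − 15.7) × 7.66 / [16500 × (1 + 0.0684 × 7.66)] = 3278 mg/L.

X ≈ 3280 mg/L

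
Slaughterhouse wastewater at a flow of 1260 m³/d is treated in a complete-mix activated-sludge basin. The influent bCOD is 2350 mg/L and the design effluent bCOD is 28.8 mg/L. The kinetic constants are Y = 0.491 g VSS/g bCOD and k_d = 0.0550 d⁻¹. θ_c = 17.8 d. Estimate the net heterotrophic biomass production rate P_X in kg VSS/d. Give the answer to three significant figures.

Y_obs = Y / (1 + k_d θ_c) = 0.491 / (1 + 0.0550 × 17.8) = 0.491 / 1.979 = 0.2481.
Substrate removed = Q·(S₀ − S) = 1260 m³/d × (2350 − 28.8) g/m³ = 2.92×10^6 g/d = 2925 kg/d.
Biomass produced: P_X = Y_obs·Q·ΔS = 0.2481 × 2925 ≈ 725.6 kg VSS/d.

P_X ≈ 726 kg VSS/d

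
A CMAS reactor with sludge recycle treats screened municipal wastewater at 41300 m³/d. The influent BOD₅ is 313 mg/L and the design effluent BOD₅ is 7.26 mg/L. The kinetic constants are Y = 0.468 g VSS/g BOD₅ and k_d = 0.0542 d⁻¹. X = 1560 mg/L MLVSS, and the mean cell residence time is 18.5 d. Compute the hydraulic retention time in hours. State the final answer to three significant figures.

Rearranging the biomass balance for a CMAS with decay, V = Y·Q·ΔS·θ_c / [X·(1+k_d θ_c)] = 0.468 × 41300 × (313 − 7.26) × 18.5 / [1560 × (1 + 0.0542 × 18.5)] = 1.09×10^8 / 3124 = 34993 m³.
τ = V/Q = 34993/41300 = 0.8473 d, or 20.33 h.

τ ≈ 20.3 h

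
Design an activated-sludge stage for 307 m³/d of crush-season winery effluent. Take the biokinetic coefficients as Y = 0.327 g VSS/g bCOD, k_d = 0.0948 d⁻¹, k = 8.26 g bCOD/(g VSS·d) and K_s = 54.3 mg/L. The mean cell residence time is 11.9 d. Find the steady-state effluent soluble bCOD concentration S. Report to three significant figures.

Effluent substrate depends only on kinetics and SRT: S = K_s(1 + k_d θ_c) / [θ_c(Yk − k_d) − 1] = 54.3 × (1 + 0.0948 × 11.9) / [11.9 × (0.327 × 8.26 − 0.0948) − 1] = 115.6 / 30.01 = 3.850 mg/L.

S ≈ 3.85 mg/L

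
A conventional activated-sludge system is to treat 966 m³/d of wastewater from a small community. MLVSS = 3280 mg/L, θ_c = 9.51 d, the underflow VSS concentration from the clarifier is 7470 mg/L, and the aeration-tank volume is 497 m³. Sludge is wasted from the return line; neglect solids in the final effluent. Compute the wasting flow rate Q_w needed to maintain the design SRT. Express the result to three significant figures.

Q_w ≈ 22.9 m³/d

Q_w = (V·X)/(θ_c X_r) = 497.0 × 3280 / (9.51 × 7470) = 22.95 m³/d.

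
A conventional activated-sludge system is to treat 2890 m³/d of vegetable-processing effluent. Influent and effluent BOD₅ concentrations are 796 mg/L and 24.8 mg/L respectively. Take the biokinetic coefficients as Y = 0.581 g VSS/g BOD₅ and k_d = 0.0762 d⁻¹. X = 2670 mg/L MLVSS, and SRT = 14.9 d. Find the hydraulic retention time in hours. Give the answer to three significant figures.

Rearranging the biomass balance for a CMAS with decay, V = Y·Q·ΔS·θ_c / [X·(1+k_d θ_c)] = 0.581 × 2890 × (796 − 24.8) × 14.9 / [2670 × (1 + 0.0762 × 14.9)] = 1.93×10^7 / 5701 = 3384 m³.
Hydraulic retention time τ = V/Q = 3384 / 2890 = 1.171 d = 28.10 h.

τ ≈ 28.1 h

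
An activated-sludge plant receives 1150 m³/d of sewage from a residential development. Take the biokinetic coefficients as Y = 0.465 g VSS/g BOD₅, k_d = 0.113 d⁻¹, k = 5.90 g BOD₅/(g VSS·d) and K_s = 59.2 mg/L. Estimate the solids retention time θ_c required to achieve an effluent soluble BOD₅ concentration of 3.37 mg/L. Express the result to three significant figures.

From 1/θ_c = Y·k·S/(K_s + S) − k_d: Y·k·S/(K_s+S) = 0.465 × 5.90 × 3.37 / (59.2 + 3.37) = 0.1478 d⁻¹.
θ_c = 1/(μ − k_d) = 1/(0.1478 − 0.113) = 1/0.03476 = 28.77 d.

θ_c ≈ 28.8 d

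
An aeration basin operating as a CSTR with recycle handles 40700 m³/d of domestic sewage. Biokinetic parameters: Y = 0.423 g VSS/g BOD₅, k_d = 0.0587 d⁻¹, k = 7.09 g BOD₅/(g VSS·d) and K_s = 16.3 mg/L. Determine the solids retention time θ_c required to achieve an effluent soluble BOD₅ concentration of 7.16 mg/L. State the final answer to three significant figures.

Specific growth rate at S = 7.16 mg/L: μ = YkS/(K_s+S) = 0.423·7.09·7.16/(16.3+7.16) = 0.9153 d⁻¹.
1/θ_c = 0.9153 − 0.0587 = 0.8566 d⁻¹, so θ_c = 1.167 d.

θ_c ≈ 1.17 d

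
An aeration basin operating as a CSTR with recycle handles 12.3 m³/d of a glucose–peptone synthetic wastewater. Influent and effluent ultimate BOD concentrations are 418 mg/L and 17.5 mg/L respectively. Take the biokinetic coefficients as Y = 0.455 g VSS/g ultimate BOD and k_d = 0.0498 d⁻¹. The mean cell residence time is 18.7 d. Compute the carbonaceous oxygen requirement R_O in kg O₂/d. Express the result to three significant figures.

Y_obs = Y / (1 + k_d θ_c) = 0.455 / (1 + 0.0498 × 18.7) = 0.455 / 1.931 = 0.2356.
Mass of ultimate BOD removed per day: Q(S₀ − S) = 12.3 × 400.5 g/m³ = 4.926 kg/d.
Biomass synthesised: P_X = Y_obs × 4.926 = 1.161 kg VSS/d.
Carbonaceous O₂ demand = substrate oxidised − cell-mass equivalent = 4.926 − 1.42 × 1.161 = 3.278 kg O₂/d.

R_O ≈ 3.28 kg O₂/d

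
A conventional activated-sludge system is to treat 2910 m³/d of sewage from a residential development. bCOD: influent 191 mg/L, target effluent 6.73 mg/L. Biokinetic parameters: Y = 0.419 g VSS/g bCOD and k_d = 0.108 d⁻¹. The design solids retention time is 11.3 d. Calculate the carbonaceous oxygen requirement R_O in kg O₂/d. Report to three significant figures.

Correct the yield for decay: Y_obs = Y/(1 + k_d θ_c) = 0.419 / (1 + 0.108 × 11.3) = 0.419 / 2.220 = 0.1887.
Mass of bCOD removed per day: Q(S₀ − S) = 2910 × 184.3 g/m³ = 536.2 kg/d.
Biomass synthesised: P_X = Y_obs × 536.2 = 101.2 kg VSS/d.
R_O = Q·(S₀ − S) − 1.42·P_X = 536.2 − 1.42 × 101.2 = 392.5 kg O₂/d.

R_O ≈ 393 kg O₂/d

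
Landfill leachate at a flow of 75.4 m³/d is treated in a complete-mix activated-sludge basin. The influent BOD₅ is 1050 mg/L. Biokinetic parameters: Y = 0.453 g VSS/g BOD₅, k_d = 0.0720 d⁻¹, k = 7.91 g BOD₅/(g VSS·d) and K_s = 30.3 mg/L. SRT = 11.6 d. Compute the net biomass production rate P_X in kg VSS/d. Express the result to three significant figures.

Effluent substrate depends only on kinetics and SRT: S = K_s(1 + k_d θ_c) / [θ_c(Yk − k_d) − 1] = 30.3 × (1 + 0.0720 × 11.6) / [11.6 × (0.453 × 7.91 − 0.0720) − 1] = 55.61 / 39.73 = 1.400 mg/L.
The observed yield is Y_obs = Y/(1 + k_d·θ_c) = 0.453 / (1 + 0.0720 × 11.6) = 0.453 / 1.835 = 0.2468 g VSS per g BOD₅ removed.
Mass of BOD₅ removed per day: Q(S₀ − S) = 75.4 × 1049 g/m³ = 79.06 kg/d.
Net biomass production P_X = Y_obs × Q·(S₀ − S) = 0.2468 × 79.06 = 19.52 kg VSS/d.

P_X ≈ 19.5 kg VSS/d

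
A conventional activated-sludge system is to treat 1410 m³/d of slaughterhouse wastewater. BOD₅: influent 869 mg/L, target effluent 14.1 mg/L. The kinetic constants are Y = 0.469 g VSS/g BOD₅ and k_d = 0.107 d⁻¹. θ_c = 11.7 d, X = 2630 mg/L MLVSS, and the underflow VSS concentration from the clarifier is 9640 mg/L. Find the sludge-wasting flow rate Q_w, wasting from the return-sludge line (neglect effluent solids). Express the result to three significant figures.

Steady-state biomass mass balance: V·X·(1 + k_d·θ_c) = Y·Q·(S₀ − S)·θ_c, so V = 0.469 × 1410 × (869 − 14.1) × 11.7 / [2630 × (1 + 0.107 × 11.7)] = 6.61×10^6 / 5922 = 1117 m³.
Wasting from the return line (neglecting effluent solids): Q_w = V·X / (θ_c·X_r) = 1117 × 2630 / (11.7 × 9640) = 26.04 m³/d.

Q_w ≈ 26.0 m³/d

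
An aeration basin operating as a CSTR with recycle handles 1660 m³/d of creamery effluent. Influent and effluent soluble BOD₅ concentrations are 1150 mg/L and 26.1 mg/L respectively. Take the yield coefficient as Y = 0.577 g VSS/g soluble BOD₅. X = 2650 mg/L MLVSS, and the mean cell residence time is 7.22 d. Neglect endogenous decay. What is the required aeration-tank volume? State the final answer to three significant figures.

V ≈ 2930 m³

Biomass mass balance (decay neglected): V·X = Y·Q·(S₀ − S)·θ_c, so V = 0.577 × 1660 × (1150 − 26.1) × 7.22 / 2650 = 2933 m³.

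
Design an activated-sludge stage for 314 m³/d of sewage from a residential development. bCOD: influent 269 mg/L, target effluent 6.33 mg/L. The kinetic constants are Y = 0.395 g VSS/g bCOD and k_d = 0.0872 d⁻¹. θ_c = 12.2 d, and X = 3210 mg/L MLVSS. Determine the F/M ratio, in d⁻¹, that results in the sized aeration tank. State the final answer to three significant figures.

Rearranging the biomass balance for a CMAS with decay, V = Y·Q·ΔS·θ_c / [X·(1+k_d θ_c)] = 0.395 × 314 × (269 − 6.33) × 12.2 / [3210 × (1 + 0.0872 × 12.2)] = 3.97×10^5 / 6625 = 60.00 m³.
F/M = Q·S₀ / (V·X) = 314 × 269 / (60.00 × 3210) = 0.4386 g bCOD·(g VSS·d)⁻¹.

F/M ≈ 0.439 d⁻¹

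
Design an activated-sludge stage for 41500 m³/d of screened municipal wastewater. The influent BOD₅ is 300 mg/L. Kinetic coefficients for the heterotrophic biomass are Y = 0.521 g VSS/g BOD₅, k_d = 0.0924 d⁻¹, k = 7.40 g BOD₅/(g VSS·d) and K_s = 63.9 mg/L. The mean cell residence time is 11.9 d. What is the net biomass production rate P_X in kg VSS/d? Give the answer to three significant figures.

For a completely mixed reactor with recycle the Lawrence–McCarty relation gives S = K_s·(1 + k_d·θ_c) / [θ_c·(Y·k − k_d) − 1] = 63.9 × (1 + 0.0924 × 11.9) / [11.9 × (0.521 × 7.40 − 0.0924) − 1] = 134.2 / 43.78 = 3.064 mg/L.
Correct the yield for decay: Y_obs = Y/(1 + k_d θ_c) = 0.521 / (1 + 0.0924 × 11.9) = 0.521 / 2.100 = 0.2481.
ΔS = 300 − 3.06 = 296.9 mg/L, so the substrate removal rate is 41500 × 296.9/1000 = 12323 kg BOD₅/d.
Net biomass production P_X = Y_obs × Q·(S₀ − S) = 0.2481 × 12323 = 3058 kg VSS/d.

P_X ≈ 3060 kg VSS/d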